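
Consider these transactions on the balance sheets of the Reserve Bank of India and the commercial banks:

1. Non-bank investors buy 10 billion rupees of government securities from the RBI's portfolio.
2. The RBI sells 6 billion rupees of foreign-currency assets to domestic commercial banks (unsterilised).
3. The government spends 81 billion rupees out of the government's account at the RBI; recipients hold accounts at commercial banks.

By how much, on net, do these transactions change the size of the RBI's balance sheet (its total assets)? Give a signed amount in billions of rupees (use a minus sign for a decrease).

-16 billion

RBI balance sheet:
  Assets:      Securities −10B, Foreign assets −6B
  Liabilities: Bank reserves +65B, Government deposits −81B
Change in total RBI assets = -16 billion.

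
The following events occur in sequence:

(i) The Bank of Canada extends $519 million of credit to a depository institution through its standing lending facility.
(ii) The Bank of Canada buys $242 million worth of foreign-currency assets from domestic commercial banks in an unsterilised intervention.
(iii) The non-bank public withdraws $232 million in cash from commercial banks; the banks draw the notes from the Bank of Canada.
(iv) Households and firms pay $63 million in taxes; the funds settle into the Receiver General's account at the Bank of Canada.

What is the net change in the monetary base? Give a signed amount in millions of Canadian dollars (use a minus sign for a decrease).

Discount-window loan $519 million: Bank of Canada balance sheet expands → +$519M.
FX purchase $242 million: Bank of Canada balance sheet expands → +$242M.
Currency withdrawal $232 million: just a shift between currency and reserves — both are base money → 0.
Government account inflow $63 million: reserves shift to a non-base liability → −$63M.
Net: 519 + 242 + 0 − 63 = +$698 million.

+$698 million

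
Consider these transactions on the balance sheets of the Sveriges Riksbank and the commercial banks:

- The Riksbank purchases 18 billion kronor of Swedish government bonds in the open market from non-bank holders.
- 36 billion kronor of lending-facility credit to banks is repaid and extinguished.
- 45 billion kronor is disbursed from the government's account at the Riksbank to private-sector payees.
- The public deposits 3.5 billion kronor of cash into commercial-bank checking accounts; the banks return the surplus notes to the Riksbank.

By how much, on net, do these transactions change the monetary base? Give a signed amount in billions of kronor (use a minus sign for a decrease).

Asset purchase (from non-banks) 18 billion kronor: Riksbank balance sheet expands → +18B.
Discount-window repayment 36 billion kronor: Riksbank balance sheet contracts → −36B.
Government spending 45 billion kronor: a non-base liability converts back to reserves → +45B.
Currency deposit 3.5 billion kronor: just a shift between currency and reserves — both are base money → 0.
Net: 18 − 36 + 45 + 0 = +27 billion.

+27 billion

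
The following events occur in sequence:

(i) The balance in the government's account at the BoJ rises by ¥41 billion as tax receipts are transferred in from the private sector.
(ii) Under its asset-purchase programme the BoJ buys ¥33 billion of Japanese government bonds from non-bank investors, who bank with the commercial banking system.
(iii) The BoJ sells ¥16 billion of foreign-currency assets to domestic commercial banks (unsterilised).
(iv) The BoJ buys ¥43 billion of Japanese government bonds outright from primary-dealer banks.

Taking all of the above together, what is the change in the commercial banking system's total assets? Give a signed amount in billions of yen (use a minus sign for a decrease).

-¥8 billion

BoJ balance sheet:
  Assets:      Securities +¥76B, Foreign assets −¥16B
  Liabilities: Bank reserves +¥19B, Government deposits +¥41B
Commercial banking system:
  Assets:      Reserves at CB +¥19B, Securities −¥43B, Foreign assets +¥16B
  Liabilities: Checkable deposits −¥8B
Change in total bank assets = -¥8 billion.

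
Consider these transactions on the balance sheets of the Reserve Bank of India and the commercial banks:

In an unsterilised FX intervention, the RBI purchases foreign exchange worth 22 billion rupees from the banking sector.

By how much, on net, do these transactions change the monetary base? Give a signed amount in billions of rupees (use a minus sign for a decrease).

FX purchase 22 billion rupees: RBI balance sheet expands → +22B.

+22 billion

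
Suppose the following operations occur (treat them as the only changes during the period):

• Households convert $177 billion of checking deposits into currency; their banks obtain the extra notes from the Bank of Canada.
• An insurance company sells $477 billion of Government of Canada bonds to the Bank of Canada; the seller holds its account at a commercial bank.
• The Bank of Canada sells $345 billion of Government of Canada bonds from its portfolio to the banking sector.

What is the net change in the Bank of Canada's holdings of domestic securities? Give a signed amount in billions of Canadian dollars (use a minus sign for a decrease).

+$132 billion

Bank of Canada balance sheet:
  Assets:      Securities +$132B
  Liabilities: Bank reserves −$45B, Currency in circulation +$177B
So the change in the Bank of Canada's holdings of domestic securities is +$132 billion.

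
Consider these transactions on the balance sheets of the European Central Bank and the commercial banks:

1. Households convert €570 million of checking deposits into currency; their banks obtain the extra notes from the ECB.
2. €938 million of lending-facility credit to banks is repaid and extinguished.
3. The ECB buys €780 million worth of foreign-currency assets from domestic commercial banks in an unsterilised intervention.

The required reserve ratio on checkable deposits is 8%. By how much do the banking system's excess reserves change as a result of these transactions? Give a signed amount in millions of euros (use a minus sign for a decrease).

-€682.4 million

Currency withdrawal €570 million: reserves −€570M, deposits −€570M.
Discount-window repayment €938 million: reserves −€938M, deposits 0.
FX purchase €780 million: reserves +€780M, deposits 0.
Totals: Δreserves = −€728M, Δdeposits = −€570M.
Δrequired reserves = 8% × −€570M = −€45.6M.
Δexcess reserves = Δreserves − Δrequired = −€728M − (−€45.6M) = -€682.4 million.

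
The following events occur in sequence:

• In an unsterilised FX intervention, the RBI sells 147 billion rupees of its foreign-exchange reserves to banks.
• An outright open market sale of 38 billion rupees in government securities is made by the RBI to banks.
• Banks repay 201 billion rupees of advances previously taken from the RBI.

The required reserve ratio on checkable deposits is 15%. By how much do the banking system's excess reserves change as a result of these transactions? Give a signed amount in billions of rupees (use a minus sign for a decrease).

FX sale 147 billion rupees: reserves −147B, deposits 0.
OMO sale (to banks) 38 billion rupees: reserves −38B, deposits 0.
Discount-window repayment 201 billion rupees: reserves −201B, deposits 0.
Totals: Δreserves = −386B, Δdeposits = 0.
Δrequired reserves = 15% × 0 = 0.
Δexcess reserves = Δreserves − Δrequired = −386B − (0) = -386 billion.

-386 billion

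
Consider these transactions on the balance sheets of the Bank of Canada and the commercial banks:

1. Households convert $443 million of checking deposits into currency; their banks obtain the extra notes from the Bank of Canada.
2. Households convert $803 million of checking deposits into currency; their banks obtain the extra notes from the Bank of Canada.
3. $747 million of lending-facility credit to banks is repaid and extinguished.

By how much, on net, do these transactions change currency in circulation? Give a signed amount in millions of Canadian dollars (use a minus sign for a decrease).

Currency withdrawal $443 million: notes leave the central bank → +$443M.
Currency withdrawal $803 million: notes leave the central bank → +$803M.
Discount-window repayment $747 million: no currency enters or leaves circulation → 0.
Net: 443 + 803 + 0 = +$1246 million.

+$1246 million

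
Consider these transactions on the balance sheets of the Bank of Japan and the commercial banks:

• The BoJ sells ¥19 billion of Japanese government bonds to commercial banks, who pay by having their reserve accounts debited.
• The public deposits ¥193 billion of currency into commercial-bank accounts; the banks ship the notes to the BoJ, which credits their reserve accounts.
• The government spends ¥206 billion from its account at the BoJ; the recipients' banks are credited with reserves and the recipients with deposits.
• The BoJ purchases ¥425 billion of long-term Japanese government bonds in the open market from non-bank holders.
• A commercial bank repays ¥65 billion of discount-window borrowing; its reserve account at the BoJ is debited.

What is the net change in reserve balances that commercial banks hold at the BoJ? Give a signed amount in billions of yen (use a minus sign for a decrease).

+¥740 billion

OMO sale (to banks) ¥19 billion: the buying banks pay out of their reserve balances → −¥19B.
Currency deposit ¥193 billion: returned notes are swapped for reserve credit → +¥193B.
Government spending ¥206 billion: government payments flow into bank reserve accounts → +¥206B.
Asset purchase (from non-banks) ¥425 billion: the BoJ pays by crediting reserve accounts → +¥425B.
Discount-window repayment ¥65 billion: repayment is debited from reserves → −¥65B.
Net: −19 + 193 + 206 + 425 − 65 = +¥740 billion.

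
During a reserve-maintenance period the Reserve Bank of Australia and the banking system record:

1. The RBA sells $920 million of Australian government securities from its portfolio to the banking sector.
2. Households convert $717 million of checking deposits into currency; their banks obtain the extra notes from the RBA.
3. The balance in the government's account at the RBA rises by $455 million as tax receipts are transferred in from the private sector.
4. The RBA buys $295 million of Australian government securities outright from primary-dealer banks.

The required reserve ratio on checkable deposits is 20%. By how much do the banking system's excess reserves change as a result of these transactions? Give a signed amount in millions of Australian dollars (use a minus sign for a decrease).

OMO sale (to banks) $920 million: reserves −$920M, deposits 0.
Currency withdrawal $717 million: reserves −$717M, deposits −$717M.
Government account inflow $455 million: reserves −$455M, deposits −$455M.
OMO purchase (from banks) $295 million: reserves +$295M, deposits 0.
Totals: Δreserves = −$1797M, Δdeposits = −$1172M.
Δrequired reserves = 20% × −$1172M = −$234.4M.
Δexcess reserves = Δreserves − Δrequired = −$1797M − (−$234.4M) = -$1562.6 million.

-$1562.6 million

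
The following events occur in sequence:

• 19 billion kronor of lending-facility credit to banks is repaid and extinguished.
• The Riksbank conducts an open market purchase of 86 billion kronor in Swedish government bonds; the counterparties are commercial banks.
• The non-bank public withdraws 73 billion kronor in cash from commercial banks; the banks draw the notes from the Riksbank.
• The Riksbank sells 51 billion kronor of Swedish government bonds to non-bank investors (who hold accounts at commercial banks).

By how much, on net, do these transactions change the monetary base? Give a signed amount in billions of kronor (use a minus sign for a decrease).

+16 billion

Riksbank balance sheet:
  Assets:      Securities +35B, Loans to banks −19B
  Liabilities: Bank reserves −57B, Currency in circulation +73B
Monetary base = currency + reserves: +73B + (−57B) = +16 billion.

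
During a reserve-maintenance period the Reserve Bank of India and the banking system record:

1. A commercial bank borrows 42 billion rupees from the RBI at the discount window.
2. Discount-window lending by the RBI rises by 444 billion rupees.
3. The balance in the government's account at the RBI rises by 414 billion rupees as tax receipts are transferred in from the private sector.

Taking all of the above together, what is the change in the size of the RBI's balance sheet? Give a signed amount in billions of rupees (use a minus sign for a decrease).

Discount-window loan 42 billion rupees: an RBI asset is acquired → +42B.
Discount-window loan 444 billion rupees: an RBI asset is acquired → +444B.
Government account inflow 414 billion rupees: only the composition of liabilities changes → 0.
Net: 42 + 444 + 0 = +486 billion.

+486 billion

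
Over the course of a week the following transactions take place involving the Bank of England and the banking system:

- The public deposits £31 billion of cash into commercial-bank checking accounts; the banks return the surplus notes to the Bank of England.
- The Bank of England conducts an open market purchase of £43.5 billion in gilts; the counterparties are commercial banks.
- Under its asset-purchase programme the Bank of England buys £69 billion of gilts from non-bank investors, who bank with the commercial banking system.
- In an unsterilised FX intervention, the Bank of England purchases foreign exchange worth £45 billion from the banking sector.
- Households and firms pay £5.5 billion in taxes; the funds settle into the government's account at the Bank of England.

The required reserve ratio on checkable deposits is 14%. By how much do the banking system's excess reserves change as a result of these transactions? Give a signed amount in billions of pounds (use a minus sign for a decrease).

+£169.77 billion

Currency deposit £31 billion: reserves +£31B, deposits +£31B.
OMO purchase (from banks) £43.5 billion: reserves +£43.5B, deposits 0.
Asset purchase (from non-banks) £69 billion: reserves +£69B, deposits +£69B.
FX purchase £45 billion: reserves +£45B, deposits 0.
Government account inflow £5.5 billion: reserves −£5.5B, deposits −£5.5B.
Totals: Δreserves = +£183B, Δdeposits = +£94.5B.
Δrequired reserves = 14% × +£94.5B = +£13.23B.
Δexcess reserves = Δreserves − Δrequired = +£183B − (+£13.23B) = +£169.77 billion.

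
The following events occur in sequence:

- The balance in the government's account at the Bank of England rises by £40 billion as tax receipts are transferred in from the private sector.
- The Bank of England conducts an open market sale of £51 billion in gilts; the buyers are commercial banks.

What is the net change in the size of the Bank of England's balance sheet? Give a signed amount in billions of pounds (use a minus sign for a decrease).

Bank of England balance sheet:
  Assets:      Securities −£51B
  Liabilities: Bank reserves −£91B, Government deposits +£40B
Commercial banking system:
  Assets:      Reserves at CB −£91B, Securities +£51B
  Liabilities: Checkable deposits −£40B
Change in total Bank of England assets = -£51 billion.

-£51 billion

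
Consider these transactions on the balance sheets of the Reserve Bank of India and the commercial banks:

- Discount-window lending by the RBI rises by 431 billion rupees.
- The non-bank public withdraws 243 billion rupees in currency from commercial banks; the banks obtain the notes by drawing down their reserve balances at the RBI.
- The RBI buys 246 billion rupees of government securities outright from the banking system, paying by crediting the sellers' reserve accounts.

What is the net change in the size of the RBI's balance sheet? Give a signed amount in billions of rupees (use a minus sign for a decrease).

RBI balance sheet:
  Assets:      Securities +246B, Loans to banks +431B
  Liabilities: Bank reserves +434B, Currency in circulation +243B
Change in total RBI assets = +677 billion.

+677 billion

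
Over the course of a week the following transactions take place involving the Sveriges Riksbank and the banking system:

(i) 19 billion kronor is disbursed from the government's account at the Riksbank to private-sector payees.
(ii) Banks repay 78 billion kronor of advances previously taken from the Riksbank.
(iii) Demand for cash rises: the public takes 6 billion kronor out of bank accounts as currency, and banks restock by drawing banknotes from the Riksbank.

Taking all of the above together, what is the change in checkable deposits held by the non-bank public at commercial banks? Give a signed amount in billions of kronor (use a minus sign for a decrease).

Government spending 19 billion kronor: non-bank counterparties' bank balances rise → +19B.
Discount-window repayment 78 billion kronor: the counterparty is a bank, so public deposits are unchanged → 0.
Currency withdrawal 6 billion kronor: non-bank counterparties' bank balances fall → −6B.
Net: 19 + 0 − 6 = +13 billion.

+13 billion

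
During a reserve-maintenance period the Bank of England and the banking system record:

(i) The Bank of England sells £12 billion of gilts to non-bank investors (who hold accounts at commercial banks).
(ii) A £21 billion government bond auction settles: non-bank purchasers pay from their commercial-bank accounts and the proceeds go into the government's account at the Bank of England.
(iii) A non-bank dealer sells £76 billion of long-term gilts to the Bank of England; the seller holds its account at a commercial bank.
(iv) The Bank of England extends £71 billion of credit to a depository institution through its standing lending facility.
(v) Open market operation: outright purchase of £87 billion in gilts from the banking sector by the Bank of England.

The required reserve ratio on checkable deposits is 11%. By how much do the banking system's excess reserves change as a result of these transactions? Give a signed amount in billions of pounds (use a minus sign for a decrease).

Asset sale (to non-banks) £12 billion: reserves −£12B, deposits −£12B.
Government account inflow £21 billion: reserves −£21B, deposits −£21B.
Asset purchase (from non-banks) £76 billion: reserves +£76B, deposits +£76B.
Discount-window loan £71 billion: reserves +£71B, deposits 0.
OMO purchase (from banks) £87 billion: reserves +£87B, deposits 0.
Totals: Δreserves = +£201B, Δdeposits = +£43B.
Δrequired reserves = 11% × +£43B = +£4.73B.
Δexcess reserves = Δreserves − Δrequired = +£201B − (+£4.73B) = +£196.27 billion.

+£196.27 billion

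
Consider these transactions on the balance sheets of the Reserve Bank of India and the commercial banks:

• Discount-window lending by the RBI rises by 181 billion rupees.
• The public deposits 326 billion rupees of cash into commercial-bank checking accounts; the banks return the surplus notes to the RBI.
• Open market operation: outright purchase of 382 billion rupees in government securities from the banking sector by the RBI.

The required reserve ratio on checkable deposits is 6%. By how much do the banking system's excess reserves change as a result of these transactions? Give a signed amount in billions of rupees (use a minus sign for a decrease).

+869.44 billion

Discount-window loan 181 billion rupees: reserves +181B, deposits 0.
Currency deposit 326 billion rupees: reserves +326B, deposits +326B.
OMO purchase (from banks) 382 billion rupees: reserves +382B, deposits 0.
Totals: Δreserves = +889B, Δdeposits = +326B.
Δrequired reserves = 6% × +326B = +19.56B.
Δexcess reserves = Δreserves − Δrequired = +889B − (+19.56B) = +869.44 billion.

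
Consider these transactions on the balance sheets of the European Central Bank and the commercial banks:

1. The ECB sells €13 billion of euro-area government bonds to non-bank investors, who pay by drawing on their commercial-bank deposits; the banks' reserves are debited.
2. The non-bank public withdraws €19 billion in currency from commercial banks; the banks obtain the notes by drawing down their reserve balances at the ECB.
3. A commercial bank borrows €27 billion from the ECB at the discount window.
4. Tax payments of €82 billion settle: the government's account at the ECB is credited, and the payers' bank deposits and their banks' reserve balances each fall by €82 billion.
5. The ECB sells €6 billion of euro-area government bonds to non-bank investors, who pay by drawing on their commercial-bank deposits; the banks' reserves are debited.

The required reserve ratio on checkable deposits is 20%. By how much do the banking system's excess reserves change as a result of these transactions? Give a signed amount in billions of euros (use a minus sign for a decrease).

-€69 billion

Asset sale (to non-banks) €13 billion: reserves −€13B, deposits −€13B.
Currency withdrawal €19 billion: reserves −€19B, deposits −€19B.
Discount-window loan €27 billion: reserves +€27B, deposits 0.
Government account inflow €82 billion: reserves −€82B, deposits −€82B.
Asset sale (to non-banks) €6 billion: reserves −€6B, deposits −€6B.
Totals: Δreserves = −€93B, Δdeposits = −€120B.
Δrequired reserves = 20% × −€120B = −€24B.
Δexcess reserves = Δreserves − Δrequired = −€93B − (−€24B) = -€69 billion.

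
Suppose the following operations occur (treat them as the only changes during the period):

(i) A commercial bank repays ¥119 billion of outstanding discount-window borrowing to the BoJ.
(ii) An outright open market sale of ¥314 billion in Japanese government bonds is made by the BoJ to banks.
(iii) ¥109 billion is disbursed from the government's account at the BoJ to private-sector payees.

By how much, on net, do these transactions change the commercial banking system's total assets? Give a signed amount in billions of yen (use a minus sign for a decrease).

-¥10 billion

BoJ balance sheet:
  Assets:      Securities −¥314B, Loans to banks −¥119B
  Liabilities: Bank reserves −¥324B, Government deposits −¥109B
Commercial banking system:
  Assets:      Reserves at CB −¥324B, Securities +¥314B
  Liabilities: Checkable deposits +¥109B, Borrowings from CB −¥119B
Change in total bank assets = -¥10 billion.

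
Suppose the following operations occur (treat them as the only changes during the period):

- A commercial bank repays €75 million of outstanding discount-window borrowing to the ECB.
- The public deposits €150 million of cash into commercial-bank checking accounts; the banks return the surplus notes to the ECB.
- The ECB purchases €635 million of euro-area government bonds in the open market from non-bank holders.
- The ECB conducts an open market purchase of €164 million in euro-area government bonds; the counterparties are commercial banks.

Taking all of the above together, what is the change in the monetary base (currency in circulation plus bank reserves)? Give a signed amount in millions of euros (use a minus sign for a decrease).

ECB balance sheet:
  Assets:      Securities +€799M, Loans to banks −€75M
  Liabilities: Bank reserves +€874M, Currency in circulation −€150M
Monetary base = currency + reserves: −€150M + (+€874M) = +€724 million.

+€724 million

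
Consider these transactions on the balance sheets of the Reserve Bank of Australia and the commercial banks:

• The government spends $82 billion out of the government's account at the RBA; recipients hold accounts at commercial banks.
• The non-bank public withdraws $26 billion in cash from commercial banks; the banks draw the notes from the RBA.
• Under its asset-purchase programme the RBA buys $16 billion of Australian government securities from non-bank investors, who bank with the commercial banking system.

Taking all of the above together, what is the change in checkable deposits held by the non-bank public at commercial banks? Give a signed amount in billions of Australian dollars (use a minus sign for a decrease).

+$72 billion

Government spending $82 billion: non-bank counterparties' bank balances rise → +$82B.
Currency withdrawal $26 billion: non-bank counterparties' bank balances fall → −$26B.
Asset purchase (from non-banks) $16 billion: non-bank counterparties' bank balances rise → +$16B.
Net: 82 − 26 + 16 = +$72 billion.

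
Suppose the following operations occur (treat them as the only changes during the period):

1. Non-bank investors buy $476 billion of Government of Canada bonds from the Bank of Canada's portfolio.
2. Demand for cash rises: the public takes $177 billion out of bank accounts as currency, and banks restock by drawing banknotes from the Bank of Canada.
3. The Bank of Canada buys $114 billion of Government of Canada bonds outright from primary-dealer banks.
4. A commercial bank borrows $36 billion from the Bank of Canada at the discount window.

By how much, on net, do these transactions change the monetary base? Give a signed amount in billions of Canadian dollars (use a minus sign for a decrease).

Asset sale (to non-banks) $476 billion: Bank of Canada balance sheet contracts → −$476B.
Currency withdrawal $177 billion: just a shift between currency and reserves — both are base money → 0.
OMO purchase (from banks) $114 billion: Bank of Canada balance sheet expands → +$114B.
Discount-window loan $36 billion: Bank of Canada balance sheet expands → +$36B.
Net: −476 + 0 + 114 + 36 = -$326 billion.

-$326 billion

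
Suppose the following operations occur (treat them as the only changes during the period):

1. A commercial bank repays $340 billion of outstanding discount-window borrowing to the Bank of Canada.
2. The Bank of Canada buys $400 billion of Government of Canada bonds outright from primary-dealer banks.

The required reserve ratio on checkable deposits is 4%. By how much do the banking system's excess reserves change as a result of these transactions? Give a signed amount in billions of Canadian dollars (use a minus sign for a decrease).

Discount-window repayment $340 billion: reserves −$340B, deposits 0.
OMO purchase (from banks) $400 billion: reserves +$400B, deposits 0.
Totals: Δreserves = +$60B, Δdeposits = 0.
Δrequired reserves = 4% × 0 = 0.
Δexcess reserves = Δreserves − Δrequired = +$60B − (0) = +$60 billion.

+$60 billion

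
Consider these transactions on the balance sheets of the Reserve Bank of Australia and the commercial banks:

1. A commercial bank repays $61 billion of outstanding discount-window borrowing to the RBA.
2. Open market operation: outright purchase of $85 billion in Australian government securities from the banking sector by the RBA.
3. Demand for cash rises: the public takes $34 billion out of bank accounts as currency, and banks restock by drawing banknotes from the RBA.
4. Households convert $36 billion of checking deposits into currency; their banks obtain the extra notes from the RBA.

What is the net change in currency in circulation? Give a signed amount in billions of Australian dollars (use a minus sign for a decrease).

RBA balance sheet:
  Assets:      Securities +$85B, Loans to banks −$61B
  Liabilities: Bank reserves −$46B, Currency in circulation +$70B
Commercial banking system:
  Assets:      Reserves at CB −$46B, Securities −$85B
  Liabilities: Checkable deposits −$70B, Borrowings from CB −$61B
So the change in currency in circulation is +$70 billion.

+$70 billion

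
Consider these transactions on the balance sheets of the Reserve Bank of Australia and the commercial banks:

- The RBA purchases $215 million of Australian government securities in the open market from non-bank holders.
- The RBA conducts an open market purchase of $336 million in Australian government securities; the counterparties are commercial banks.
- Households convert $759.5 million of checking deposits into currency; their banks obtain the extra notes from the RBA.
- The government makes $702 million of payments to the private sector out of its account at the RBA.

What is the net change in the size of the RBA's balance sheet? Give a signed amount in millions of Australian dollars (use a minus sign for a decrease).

RBA balance sheet:
  Assets:      Securities +$551M
  Liabilities: Bank reserves +$493.5M, Currency in circulation +$759.5M, Government deposits −$702M
Change in total RBA assets = +$551 million.

+$551 million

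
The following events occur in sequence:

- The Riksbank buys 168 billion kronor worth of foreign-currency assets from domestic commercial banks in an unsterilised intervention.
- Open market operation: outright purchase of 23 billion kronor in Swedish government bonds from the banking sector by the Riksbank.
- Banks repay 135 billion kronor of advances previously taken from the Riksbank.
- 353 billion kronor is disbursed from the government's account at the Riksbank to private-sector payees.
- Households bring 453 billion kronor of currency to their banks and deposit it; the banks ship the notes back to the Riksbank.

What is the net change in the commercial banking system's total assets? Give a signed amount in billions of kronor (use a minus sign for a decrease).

+671 billion

Riksbank balance sheet:
  Assets:      Securities +23B, Loans to banks −135B, Foreign assets +168B
  Liabilities: Bank reserves +862B, Currency in circulation −453B, Government deposits −353B
Commercial banking system:
  Assets:      Reserves at CB +862B, Securities −23B, Foreign assets −168B
  Liabilities: Checkable deposits +806B, Borrowings from CB −135B
Change in total bank assets = +671 billion.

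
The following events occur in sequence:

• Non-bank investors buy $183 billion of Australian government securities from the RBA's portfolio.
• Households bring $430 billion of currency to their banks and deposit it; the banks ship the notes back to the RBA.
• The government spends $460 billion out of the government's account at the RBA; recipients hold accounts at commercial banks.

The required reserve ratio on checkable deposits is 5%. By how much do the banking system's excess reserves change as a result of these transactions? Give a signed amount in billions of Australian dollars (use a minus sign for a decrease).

Asset sale (to non-banks) $183 billion: reserves −$183B, deposits −$183B.
Currency deposit $430 billion: reserves +$430B, deposits +$430B.
Government spending $460 billion: reserves +$460B, deposits +$460B.
Totals: Δreserves = +$707B, Δdeposits = +$707B.
Δrequired reserves = 5% × +$707B = +$35.35B.
Δexcess reserves = Δreserves − Δrequired = +$707B − (+$35.35B) = +$671.65 billion.

+$671.65 billion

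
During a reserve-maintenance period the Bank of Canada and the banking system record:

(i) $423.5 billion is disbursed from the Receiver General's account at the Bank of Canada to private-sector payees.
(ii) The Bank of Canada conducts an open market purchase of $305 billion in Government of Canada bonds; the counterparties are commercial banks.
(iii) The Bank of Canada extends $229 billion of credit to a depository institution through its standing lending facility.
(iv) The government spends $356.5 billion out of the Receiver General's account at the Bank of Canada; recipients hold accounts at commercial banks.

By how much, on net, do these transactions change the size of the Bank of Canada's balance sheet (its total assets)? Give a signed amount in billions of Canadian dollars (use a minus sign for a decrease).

Government spending $423.5 billion: only the composition of liabilities changes → 0.
OMO purchase (from banks) $305 billion: a Bank of Canada asset is acquired → +$305B.
Discount-window loan $229 billion: a Bank of Canada asset is acquired → +$229B.
Government spending $356.5 billion: only the composition of liabilities changes → 0.
Net: 0 + 305 + 229 + 0 = +$534 billion.

+$534 billion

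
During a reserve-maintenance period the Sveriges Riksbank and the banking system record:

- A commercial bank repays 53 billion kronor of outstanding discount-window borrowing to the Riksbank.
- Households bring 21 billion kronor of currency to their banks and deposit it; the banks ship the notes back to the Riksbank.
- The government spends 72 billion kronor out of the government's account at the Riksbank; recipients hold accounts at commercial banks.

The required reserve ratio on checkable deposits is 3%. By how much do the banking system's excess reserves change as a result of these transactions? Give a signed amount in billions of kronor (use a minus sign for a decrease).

+37.21 billion

Discount-window repayment 53 billion kronor: reserves −53B, deposits 0.
Currency deposit 21 billion kronor: reserves +21B, deposits +21B.
Government spending 72 billion kronor: reserves +72B, deposits +72B.
Totals: Δreserves = +40B, Δdeposits = +93B.
Δrequired reserves = 3% × +93B = +2.79B.
Δexcess reserves = Δreserves − Δrequired = +40B − (+2.79B) = +37.21 billion.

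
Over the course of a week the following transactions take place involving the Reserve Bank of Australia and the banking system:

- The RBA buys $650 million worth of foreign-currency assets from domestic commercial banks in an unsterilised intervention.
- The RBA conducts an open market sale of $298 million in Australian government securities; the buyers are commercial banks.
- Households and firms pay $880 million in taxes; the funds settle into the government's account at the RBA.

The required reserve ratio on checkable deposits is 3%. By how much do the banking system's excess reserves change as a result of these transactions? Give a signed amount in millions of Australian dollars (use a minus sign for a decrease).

FX purchase $650 million: reserves +$650M, deposits 0.
OMO sale (to banks) $298 million: reserves −$298M, deposits 0.
Government account inflow $880 million: reserves −$880M, deposits −$880M.
Totals: Δreserves = −$528M, Δdeposits = −$880M.
Δrequired reserves = 3% × −$880M = −$26.4M.
Δexcess reserves = Δreserves − Δrequired = −$528M − (−$26.4M) = -$501.6 million.

-$501.6 million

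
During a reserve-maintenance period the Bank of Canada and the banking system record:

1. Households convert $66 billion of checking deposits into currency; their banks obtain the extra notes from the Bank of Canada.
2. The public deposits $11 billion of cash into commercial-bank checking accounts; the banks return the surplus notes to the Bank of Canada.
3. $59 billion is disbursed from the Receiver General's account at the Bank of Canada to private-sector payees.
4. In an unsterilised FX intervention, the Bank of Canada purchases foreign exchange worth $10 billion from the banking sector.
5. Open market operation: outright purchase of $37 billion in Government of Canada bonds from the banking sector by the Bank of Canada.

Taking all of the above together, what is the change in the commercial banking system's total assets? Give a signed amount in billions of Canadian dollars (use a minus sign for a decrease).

Bank of Canada balance sheet:
  Assets:      Securities +$37B, Foreign assets +$10B
  Liabilities: Bank reserves +$51B, Currency in circulation +$55B, Government deposits −$59B
Commercial banking system:
  Assets:      Reserves at CB +$51B, Securities −$37B, Foreign assets −$10B
  Liabilities: Checkable deposits +$4B
Change in total bank assets = +$4 billion.

+$4 billion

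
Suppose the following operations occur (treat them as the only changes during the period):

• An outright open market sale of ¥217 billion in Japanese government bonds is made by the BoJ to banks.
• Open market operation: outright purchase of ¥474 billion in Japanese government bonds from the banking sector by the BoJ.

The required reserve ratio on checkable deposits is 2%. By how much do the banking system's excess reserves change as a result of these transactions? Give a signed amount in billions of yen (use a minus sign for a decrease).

OMO sale (to banks) ¥217 billion: reserves −¥217B, deposits 0.
OMO purchase (from banks) ¥474 billion: reserves +¥474B, deposits 0.
Totals: Δreserves = +¥257B, Δdeposits = 0.
Δrequired reserves = 2% × 0 = 0.
Δexcess reserves = Δreserves − Δrequired = +¥257B − (0) = +¥257 billion.

+¥257 billion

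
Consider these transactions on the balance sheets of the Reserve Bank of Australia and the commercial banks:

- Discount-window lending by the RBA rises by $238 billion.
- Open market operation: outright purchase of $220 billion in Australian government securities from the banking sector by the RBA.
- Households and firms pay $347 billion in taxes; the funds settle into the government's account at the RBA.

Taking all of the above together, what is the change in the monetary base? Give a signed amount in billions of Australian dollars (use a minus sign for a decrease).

+$111 billion

Discount-window loan $238 billion: RBA balance sheet expands → +$238B.
OMO purchase (from banks) $220 billion: RBA balance sheet expands → +$220B.
Government account inflow $347 billion: reserves shift to a non-base liability → −$347B.
Net: 238 + 220 − 347 = +$111 billion.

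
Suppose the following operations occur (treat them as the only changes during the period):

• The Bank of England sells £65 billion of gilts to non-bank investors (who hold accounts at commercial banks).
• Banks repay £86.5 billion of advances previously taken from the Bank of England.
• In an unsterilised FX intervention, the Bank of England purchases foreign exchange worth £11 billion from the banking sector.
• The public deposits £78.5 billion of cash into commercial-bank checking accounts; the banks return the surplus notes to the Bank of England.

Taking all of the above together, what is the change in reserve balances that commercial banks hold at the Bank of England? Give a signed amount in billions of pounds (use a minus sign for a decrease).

Asset sale (to non-banks) £65 billion: the non-bank buyers' banks settle from reserves → −£65B.
Discount-window repayment £86.5 billion: repayment is debited from reserves → −£86.5B.
FX purchase £11 billion: the Bank of England pays by crediting reserve accounts → +£11B.
Currency deposit £78.5 billion: returned notes are swapped for reserve credit → +£78.5B.
Net: −65 − 86.5 + 11 + 78.5 = -£62 billion.

-£62 billion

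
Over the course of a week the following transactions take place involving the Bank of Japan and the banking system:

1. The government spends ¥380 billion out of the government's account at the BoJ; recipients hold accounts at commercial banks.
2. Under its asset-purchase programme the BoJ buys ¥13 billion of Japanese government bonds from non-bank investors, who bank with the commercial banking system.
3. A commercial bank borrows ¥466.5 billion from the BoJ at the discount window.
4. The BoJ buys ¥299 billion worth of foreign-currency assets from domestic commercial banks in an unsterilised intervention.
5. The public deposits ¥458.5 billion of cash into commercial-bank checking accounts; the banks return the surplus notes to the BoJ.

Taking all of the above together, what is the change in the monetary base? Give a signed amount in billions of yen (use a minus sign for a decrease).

Government spending ¥380 billion: a non-base liability converts back to reserves → +¥380B.
Asset purchase (from non-banks) ¥13 billion: BoJ balance sheet expands → +¥13B.
Discount-window loan ¥466.5 billion: BoJ balance sheet expands → +¥466.5B.
FX purchase ¥299 billion: BoJ balance sheet expands → +¥299B.
Currency deposit ¥458.5 billion: just a shift between currency and reserves — both are base money → 0.
Net: 380 + 13 + 466.5 + 299 + 0 = +¥1158.5 billion.

+¥1158.5 billion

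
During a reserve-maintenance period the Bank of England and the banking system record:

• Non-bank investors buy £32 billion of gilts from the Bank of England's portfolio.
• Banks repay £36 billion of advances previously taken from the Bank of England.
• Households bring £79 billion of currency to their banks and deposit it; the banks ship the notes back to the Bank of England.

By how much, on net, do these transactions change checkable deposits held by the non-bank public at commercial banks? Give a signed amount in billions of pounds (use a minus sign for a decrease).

Bank of England balance sheet:
  Assets:      Securities −£32B, Loans to banks −£36B
  Liabilities: Bank reserves +£11B, Currency in circulation −£79B
Commercial banking system:
  Assets:      Reserves at CB +£11B
  Liabilities: Checkable deposits +£47B, Borrowings from CB −£36B
So the change in checkable deposits held by the non-bank public at commercial banks is +£47 billion.

+£47 billion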